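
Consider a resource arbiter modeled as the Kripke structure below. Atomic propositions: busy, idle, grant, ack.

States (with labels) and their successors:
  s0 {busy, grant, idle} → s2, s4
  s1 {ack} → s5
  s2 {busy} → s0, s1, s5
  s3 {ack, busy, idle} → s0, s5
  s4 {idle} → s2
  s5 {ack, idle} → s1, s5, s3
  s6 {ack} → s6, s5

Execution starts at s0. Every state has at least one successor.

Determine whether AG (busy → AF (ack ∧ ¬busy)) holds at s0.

Does not hold

States satisfying busy → AF (ack ∧ ¬busy): {s1, s4, s5, s6}.
States satisfying AG (busy → AF (ack ∧ ¬busy)): ∅.
s0 is reachable from s0 and violates busy → AF (ack ∧ ¬busy), so AG fails at s0.
s0 ∉ Sat(AG (busy → AF (ack ∧ ¬busy))).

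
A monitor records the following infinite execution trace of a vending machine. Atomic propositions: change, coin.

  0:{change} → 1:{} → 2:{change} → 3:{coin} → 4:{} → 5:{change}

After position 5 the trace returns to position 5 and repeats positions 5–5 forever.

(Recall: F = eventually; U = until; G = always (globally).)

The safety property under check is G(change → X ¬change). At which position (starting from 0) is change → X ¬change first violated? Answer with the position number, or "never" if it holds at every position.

5

Check change → X ¬change at each position in order: 0 ✓, 1 ✓, 2 ✓, 3 ✓, 4 ✓.
At position 5 the labels are {change} and the next position 5 has {change}, so change → X ¬change is false there. This is the first violation.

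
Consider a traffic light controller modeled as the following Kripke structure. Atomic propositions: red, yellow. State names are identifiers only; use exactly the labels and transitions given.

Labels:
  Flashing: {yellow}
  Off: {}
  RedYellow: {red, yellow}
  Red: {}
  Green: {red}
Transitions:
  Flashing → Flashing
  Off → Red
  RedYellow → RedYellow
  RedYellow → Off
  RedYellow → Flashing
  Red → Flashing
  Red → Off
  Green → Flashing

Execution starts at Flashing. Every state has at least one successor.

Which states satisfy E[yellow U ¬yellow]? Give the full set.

{Off, RedYellow, Red, Green}

States satisfying yellow: {Flashing, RedYellow}.
States satisfying ¬yellow: {Off, Red, Green}.
States satisfying E[yellow U ¬yellow]: {Off, RedYellow, Red, Green}.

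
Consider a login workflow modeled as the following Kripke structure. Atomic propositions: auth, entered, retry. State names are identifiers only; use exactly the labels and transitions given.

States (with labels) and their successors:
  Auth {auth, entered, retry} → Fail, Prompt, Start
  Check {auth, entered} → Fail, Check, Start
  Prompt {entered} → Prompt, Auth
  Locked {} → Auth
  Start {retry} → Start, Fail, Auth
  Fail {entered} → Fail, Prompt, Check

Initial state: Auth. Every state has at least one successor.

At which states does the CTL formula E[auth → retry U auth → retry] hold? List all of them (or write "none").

{Auth, Prompt, Locked, Start, Fail}

States satisfying auth → retry: {Auth, Prompt, Locked, Start, Fail}.
States satisfying E[auth → retry U auth → retry]: {Auth, Prompt, Locked, Start, Fail}.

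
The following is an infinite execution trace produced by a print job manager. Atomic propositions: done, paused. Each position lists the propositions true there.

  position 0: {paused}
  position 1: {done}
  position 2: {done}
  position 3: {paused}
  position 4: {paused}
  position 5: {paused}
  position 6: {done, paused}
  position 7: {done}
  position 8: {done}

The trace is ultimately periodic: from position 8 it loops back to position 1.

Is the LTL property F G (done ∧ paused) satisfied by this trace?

G (done ∧ paused) is false at every position 0..8, so it never becomes true and F G (done ∧ paused) fails.

Violated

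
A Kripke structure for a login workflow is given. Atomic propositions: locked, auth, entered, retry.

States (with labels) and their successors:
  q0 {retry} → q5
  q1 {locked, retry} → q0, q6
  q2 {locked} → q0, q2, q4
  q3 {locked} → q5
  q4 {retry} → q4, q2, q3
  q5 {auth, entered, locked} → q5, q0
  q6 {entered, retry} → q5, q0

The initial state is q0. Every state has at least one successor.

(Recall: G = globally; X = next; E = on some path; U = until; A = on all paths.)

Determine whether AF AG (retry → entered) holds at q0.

No

States satisfying AG (retry → entered): ∅.
States satisfying AF AG (retry → entered): ∅.
There is a path from q0 along which AG (retry → entered) never holds.
q0 ∉ Sat(AF AG (retry → entered)).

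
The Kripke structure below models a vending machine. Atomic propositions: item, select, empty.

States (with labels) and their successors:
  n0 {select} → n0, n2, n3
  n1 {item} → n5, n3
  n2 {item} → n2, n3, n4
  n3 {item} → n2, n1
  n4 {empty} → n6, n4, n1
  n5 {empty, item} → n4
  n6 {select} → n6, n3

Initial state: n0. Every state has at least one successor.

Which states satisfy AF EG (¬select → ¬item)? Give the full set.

{n0, n4, n5, n6}

States satisfying EG (¬select → ¬item): {n0, n4, n6}.
States satisfying AF EG (¬select → ¬item): {n0, n4, n5, n6}.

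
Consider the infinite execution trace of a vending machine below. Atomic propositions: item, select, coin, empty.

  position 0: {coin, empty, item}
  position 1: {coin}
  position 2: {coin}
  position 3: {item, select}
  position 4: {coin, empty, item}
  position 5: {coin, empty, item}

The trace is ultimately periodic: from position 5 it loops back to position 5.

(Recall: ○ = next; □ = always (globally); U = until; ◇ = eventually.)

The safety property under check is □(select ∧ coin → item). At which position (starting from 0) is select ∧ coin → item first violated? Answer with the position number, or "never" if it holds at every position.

never

select ∧ coin → item holds at every position 0..5, and those are all the positions the trace ever visits, so the invariant □(select ∧ coin → item) is never violated.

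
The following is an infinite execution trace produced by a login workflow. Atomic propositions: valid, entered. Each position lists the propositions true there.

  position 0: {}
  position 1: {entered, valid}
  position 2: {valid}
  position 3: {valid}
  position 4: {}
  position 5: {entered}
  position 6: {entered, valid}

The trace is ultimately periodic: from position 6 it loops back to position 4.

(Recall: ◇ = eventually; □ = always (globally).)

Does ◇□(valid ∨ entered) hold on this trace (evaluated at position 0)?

Violated

□(valid ∨ entered) is false at every position 0..6, so it never becomes true and ◇□(valid ∨ entered) fails.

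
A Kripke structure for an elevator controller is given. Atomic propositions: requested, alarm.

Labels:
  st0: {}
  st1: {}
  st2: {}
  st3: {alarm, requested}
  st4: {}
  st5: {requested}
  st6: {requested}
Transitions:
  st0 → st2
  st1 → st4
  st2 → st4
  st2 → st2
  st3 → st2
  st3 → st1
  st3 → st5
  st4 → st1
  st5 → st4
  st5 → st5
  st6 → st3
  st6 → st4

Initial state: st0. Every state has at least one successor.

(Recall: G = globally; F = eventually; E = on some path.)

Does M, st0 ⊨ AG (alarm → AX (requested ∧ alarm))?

Satisfied

States satisfying alarm → AX (requested ∧ alarm): {st0, st1, st2, st4, st5, st6}.
States satisfying AG (alarm → AX (requested ∧ alarm)): {st0, st1, st2, st4, st5}.
Every state reachable from st0 satisfies alarm → AX (requested ∧ alarm).
st0 ∈ Sat(AG (alarm → AX (requested ∧ alarm))).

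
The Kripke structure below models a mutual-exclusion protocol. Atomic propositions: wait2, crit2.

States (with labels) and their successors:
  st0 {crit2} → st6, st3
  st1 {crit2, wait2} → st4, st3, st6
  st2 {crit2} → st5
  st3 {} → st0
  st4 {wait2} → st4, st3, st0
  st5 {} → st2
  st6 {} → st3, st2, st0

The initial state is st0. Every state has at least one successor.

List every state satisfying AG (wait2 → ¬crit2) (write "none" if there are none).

States satisfying wait2 → ¬crit2: {st0, st2, st3, st4, st5, st6}.
States satisfying AG (wait2 → ¬crit2): {st0, st2, st3, st4, st5, st6}.

{st0, st2, st3, st4, st5, st6}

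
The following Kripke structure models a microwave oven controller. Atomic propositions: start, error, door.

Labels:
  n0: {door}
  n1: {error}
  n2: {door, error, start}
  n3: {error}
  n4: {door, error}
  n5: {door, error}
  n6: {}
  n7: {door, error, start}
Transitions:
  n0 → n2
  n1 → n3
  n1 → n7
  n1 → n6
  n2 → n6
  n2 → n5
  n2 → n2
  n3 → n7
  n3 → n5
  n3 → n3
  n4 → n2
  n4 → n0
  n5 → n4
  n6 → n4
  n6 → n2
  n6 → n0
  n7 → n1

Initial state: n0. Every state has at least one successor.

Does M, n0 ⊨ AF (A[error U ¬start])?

States satisfying A[error U ¬start]: {n0, n1, n3, n4, n5, n6, n7}.
States satisfying AF (A[error U ¬start]): {n0, n1, n3, n4, n5, n6, n7}.
n0 ∈ Sat(AF (A[error U ¬start])).

Holds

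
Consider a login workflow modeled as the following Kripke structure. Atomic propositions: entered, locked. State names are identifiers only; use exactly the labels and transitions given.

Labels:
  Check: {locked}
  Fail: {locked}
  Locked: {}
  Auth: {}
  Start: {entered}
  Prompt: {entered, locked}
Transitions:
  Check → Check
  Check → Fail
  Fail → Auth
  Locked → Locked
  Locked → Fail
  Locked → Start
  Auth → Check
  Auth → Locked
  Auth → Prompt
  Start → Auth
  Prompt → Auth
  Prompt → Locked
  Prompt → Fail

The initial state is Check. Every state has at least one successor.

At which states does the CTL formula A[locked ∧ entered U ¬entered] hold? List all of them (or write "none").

{Check, Fail, Locked, Auth, Prompt}

States satisfying locked ∧ entered: {Prompt}.
States satisfying ¬entered: {Check, Fail, Locked, Auth}.
States satisfying A[locked ∧ entered U ¬entered]: {Check, Fail, Locked, Auth, Prompt}.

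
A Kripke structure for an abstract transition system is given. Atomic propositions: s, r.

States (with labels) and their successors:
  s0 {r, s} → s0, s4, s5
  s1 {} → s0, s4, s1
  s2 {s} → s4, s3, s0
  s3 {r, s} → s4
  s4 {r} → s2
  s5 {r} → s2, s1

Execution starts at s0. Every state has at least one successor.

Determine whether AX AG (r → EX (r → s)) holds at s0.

States satisfying AG (r → EX (r → s)): ∅.
States satisfying AX AG (r → EX (r → s)): ∅.
s0 ∉ Sat(AX AG (r → EX (r → s))).

Violated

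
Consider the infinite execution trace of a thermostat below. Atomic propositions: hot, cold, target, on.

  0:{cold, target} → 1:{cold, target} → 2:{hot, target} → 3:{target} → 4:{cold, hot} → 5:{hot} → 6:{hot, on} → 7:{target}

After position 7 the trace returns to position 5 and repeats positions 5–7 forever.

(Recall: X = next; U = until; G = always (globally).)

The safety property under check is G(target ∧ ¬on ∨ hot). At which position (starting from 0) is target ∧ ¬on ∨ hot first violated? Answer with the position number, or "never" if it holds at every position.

target ∧ ¬on ∨ hot holds at every position 0..7, and those are all the positions the trace ever visits, so the invariant G(target ∧ ¬on ∨ hot) is never violated.

never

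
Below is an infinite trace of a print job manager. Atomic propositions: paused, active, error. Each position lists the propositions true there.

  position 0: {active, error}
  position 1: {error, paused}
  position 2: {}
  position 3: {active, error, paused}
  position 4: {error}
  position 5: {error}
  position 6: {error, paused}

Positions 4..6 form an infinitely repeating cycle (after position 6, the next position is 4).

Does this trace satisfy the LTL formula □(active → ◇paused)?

Yes

active → ◇paused holds at every position 0..6, and those are all positions ever visited, so □(active → ◇paused) holds.
Positions where active holds: 0, 3.
Check ◇paused at each: 0→ok, 3→ok.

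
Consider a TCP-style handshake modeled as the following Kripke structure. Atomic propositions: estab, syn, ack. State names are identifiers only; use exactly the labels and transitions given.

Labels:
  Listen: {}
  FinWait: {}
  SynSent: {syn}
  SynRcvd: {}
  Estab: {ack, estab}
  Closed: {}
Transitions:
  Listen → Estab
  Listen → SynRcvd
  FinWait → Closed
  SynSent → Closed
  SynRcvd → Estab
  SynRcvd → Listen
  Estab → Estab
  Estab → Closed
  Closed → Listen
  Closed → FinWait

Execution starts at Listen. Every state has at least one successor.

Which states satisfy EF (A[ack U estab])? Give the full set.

States satisfying A[ack U estab]: {Estab}.
States satisfying EF (A[ack U estab]): {Listen, FinWait, SynSent, SynRcvd, Estab, Closed}.

{Listen, FinWait, SynSent, SynRcvd, Estab, Closed}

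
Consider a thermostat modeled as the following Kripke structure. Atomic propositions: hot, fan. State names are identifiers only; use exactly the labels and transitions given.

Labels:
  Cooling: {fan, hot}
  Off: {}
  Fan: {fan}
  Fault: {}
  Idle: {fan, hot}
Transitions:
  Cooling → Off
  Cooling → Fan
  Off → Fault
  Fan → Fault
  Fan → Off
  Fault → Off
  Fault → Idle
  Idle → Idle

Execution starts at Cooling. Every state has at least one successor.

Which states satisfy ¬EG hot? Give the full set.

States satisfying hot: {Cooling, Idle}.
States satisfying EG hot: {Idle}.
States satisfying ¬EG hot: {Cooling, Off, Fan, Fault}.

{Cooling, Off, Fan, Fault}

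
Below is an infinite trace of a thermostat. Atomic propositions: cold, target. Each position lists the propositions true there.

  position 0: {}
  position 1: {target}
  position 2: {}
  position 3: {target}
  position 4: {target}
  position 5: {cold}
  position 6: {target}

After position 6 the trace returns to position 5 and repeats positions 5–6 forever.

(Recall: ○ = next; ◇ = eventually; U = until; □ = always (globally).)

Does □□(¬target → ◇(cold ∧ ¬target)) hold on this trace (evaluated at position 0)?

□(¬target → ◇(cold ∧ ¬target)) holds at every position 0..6, and those are all positions ever visited, so □□(¬target → ◇(cold ∧ ¬target)) holds.

Holds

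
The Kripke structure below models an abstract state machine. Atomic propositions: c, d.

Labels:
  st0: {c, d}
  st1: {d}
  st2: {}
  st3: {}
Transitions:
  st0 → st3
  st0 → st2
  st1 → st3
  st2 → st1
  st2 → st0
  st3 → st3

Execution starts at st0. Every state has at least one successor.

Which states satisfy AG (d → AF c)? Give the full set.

States satisfying d → AF c: {st0, st2, st3}.
States satisfying AG (d → AF c): {st3}.

{st3}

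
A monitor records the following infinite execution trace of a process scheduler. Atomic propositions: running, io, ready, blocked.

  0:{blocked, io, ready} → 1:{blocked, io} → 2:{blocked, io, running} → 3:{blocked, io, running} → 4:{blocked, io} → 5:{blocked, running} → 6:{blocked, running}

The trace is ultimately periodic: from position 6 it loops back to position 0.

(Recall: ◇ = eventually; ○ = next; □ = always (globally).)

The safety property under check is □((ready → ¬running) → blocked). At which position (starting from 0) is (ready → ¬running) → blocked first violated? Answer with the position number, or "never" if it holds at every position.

never

(ready → ¬running) → blocked holds at every position 0..6, and those are all the positions the trace ever visits, so the invariant □((ready → ¬running) → blocked) is never violated.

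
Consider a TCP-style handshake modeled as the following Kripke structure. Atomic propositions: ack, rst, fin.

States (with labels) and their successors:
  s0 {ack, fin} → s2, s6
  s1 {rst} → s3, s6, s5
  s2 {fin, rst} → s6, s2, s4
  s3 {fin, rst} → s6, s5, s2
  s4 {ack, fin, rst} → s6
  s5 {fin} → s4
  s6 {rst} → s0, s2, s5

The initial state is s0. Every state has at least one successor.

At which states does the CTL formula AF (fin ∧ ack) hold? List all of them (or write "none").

{s0, s4, s5}

States satisfying fin ∧ ack: {s0, s4}.
States satisfying AF (fin ∧ ack): {s0, s4, s5}.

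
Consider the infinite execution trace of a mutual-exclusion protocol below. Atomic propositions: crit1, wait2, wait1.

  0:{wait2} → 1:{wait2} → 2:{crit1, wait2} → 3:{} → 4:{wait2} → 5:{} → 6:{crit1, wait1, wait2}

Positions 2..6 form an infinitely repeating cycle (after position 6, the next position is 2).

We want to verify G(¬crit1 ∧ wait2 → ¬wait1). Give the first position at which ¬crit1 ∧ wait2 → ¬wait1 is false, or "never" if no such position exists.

¬crit1 ∧ wait2 → ¬wait1 holds at every position 0..6, and those are all the positions the trace ever visits, so the invariant G(¬crit1 ∧ wait2 → ¬wait1) is never violated.

never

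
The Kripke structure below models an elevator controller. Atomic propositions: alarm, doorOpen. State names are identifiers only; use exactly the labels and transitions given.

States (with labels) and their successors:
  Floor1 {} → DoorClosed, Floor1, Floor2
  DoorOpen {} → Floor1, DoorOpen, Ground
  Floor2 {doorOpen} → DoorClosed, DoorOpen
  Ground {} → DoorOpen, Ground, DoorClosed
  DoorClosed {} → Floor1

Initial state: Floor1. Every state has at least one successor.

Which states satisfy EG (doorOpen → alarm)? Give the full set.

{Floor1, DoorOpen, Ground, DoorClosed}

States satisfying doorOpen → alarm: {Floor1, DoorOpen, Ground, DoorClosed}.
States satisfying EG (doorOpen → alarm): {Floor1, DoorOpen, Ground, DoorClosed}.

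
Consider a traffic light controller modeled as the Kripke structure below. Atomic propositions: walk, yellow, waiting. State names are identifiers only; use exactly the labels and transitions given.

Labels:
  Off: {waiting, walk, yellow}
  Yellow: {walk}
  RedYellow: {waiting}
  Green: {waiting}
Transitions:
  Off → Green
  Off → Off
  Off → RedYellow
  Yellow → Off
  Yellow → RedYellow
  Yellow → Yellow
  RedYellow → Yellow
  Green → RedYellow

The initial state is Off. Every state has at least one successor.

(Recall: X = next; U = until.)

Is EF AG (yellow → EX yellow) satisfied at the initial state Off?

States satisfying AG (yellow → EX yellow): {Off, Yellow, RedYellow, Green}.
States satisfying EF AG (yellow → EX yellow): {Off, Yellow, RedYellow, Green}.
Some path from Off reaches a state where AG (yellow → EX yellow) holds.
Off ∈ Sat(EF AG (yellow → EX yellow)).

Yes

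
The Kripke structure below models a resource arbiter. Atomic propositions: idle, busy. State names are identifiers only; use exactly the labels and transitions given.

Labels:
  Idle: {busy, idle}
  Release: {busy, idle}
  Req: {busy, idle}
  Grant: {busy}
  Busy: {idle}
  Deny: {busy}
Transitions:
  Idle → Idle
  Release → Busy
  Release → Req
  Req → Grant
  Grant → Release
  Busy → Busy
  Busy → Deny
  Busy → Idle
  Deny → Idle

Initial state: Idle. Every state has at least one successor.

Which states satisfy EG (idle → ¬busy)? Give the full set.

States satisfying idle → ¬busy: {Grant, Busy, Deny}.
States satisfying EG (idle → ¬busy): {Busy}.

{Busy}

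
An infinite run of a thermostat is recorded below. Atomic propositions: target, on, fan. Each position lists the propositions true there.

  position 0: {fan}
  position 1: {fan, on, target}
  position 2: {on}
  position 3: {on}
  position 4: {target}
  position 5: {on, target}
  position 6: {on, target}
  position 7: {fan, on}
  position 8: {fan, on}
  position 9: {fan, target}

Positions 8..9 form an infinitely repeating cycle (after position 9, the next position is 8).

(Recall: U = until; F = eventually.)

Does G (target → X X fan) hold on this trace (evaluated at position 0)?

target → X X fan must hold at every position from 0 onward. It fails at position 1, so G (target → X X fan) is false.
Positions where target holds: 1, 4, 5, 6, 9.
Check X X fan at each: 1→fails, 4→fails, 5→ok, 6→ok, 9→ok.

No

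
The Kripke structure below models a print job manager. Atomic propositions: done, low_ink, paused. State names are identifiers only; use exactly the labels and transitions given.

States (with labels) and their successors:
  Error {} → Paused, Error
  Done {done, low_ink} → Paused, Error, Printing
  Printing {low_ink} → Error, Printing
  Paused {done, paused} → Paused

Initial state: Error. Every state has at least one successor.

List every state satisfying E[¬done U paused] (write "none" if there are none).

States satisfying ¬done: {Error, Printing}.
States satisfying paused: {Paused}.
States satisfying E[¬done U paused]: {Error, Printing, Paused}.

{Error, Printing, Paused}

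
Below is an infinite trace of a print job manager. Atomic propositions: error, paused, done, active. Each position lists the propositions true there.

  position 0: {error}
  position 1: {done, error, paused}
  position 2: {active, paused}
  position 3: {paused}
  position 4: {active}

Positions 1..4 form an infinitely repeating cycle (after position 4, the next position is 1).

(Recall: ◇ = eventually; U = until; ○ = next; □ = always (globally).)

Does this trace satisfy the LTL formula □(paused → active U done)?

Does not hold

paused → active U done must hold at every position from 0 onward. It fails at position 2, so □(paused → active U done) is false.
Positions where paused holds: 1, 2, 3.
Check active U done at each: 1→ok, 2→fails, 3→fails.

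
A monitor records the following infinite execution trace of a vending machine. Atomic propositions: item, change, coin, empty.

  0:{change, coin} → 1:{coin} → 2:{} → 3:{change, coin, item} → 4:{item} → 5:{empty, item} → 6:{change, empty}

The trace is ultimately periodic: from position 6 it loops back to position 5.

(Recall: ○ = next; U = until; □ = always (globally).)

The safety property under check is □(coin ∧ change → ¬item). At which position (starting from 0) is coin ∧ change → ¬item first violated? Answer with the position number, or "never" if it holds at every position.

3

Check coin ∧ change → ¬item at each position in order: 0 ✓, 1 ✓, 2 ✓.
At position 3 the labels are {change, coin, item}, so coin ∧ change → ¬item is false there. This is the first violation.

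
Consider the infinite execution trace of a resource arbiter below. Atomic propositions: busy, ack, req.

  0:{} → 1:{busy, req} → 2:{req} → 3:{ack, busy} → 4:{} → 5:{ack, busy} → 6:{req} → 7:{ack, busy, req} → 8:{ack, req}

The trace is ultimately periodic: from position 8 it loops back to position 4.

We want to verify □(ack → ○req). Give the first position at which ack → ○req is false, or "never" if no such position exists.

3

Check ack → ○req at each position in order: 0 ✓, 1 ✓, 2 ✓.
At position 3 the labels are {ack, busy} and the next position 4 has {}, so ack → ○req is false there. This is the first violation.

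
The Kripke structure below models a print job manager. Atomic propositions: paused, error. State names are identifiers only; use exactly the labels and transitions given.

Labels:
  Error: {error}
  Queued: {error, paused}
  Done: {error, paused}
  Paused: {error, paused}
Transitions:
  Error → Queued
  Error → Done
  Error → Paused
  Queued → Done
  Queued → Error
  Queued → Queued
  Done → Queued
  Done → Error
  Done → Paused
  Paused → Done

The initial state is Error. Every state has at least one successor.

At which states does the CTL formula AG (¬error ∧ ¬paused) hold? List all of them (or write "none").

States satisfying ¬error ∧ ¬paused: ∅.
States satisfying AG (¬error ∧ ¬paused): ∅.

none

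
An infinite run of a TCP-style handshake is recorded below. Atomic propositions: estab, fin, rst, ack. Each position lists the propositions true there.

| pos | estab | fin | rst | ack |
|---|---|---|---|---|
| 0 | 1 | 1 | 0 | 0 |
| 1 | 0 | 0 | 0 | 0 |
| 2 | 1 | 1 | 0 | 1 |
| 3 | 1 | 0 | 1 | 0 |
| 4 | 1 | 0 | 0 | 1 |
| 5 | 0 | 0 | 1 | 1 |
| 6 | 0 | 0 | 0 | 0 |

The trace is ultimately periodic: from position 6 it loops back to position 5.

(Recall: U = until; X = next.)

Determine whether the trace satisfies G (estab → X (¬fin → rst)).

estab → X (¬fin → rst) must hold at every position from 0 onward. It fails at position 0, so G (estab → X (¬fin → rst)) is false.
Positions where estab holds: 0, 2, 3, 4.
Check X (¬fin → rst) at each: 0→fails, 2→ok, 3→fails, 4→ok.

Does not hold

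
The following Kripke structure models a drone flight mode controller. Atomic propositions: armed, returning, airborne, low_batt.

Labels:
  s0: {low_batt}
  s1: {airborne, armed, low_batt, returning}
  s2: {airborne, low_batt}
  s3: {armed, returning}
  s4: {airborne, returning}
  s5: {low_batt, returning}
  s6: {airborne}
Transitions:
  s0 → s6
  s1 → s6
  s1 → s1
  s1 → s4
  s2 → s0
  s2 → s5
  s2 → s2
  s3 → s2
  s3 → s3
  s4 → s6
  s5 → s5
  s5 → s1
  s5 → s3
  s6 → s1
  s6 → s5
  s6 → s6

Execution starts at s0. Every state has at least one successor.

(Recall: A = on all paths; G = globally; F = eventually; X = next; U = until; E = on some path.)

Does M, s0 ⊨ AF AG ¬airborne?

Does not hold

States satisfying AG ¬airborne: ∅.
States satisfying AF AG ¬airborne: ∅.
There is a path from s0 along which AG ¬airborne never holds.
s0 ∉ Sat(AF AG ¬airborne).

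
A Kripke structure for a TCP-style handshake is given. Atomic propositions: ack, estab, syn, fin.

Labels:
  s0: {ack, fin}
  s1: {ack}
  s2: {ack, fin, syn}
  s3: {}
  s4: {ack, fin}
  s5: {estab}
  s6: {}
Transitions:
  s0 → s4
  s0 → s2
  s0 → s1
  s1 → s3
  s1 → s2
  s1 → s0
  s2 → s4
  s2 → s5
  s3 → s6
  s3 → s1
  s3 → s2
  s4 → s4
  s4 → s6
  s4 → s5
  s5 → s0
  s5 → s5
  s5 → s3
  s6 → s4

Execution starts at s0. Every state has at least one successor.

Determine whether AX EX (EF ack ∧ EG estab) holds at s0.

No

States satisfying EX (EF ack ∧ EG estab): {s2, s4, s5}.
States satisfying AX EX (EF ack ∧ EG estab): {s2, s6}.
s0 ∉ Sat(AX EX (EF ack ∧ EG estab)).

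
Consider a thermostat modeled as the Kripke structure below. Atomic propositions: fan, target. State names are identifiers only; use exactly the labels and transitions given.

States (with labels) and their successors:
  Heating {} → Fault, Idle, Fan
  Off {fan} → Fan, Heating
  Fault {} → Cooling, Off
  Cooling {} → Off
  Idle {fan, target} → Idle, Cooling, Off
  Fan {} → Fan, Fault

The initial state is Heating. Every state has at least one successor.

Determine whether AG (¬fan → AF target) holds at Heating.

Violated

States satisfying ¬fan → AF target: {Off, Idle}.
States satisfying AG (¬fan → AF target): ∅.
Cooling is reachable from Heating and violates ¬fan → AF target, so AG fails at Heating.
Heating ∉ Sat(AG (¬fan → AF target)).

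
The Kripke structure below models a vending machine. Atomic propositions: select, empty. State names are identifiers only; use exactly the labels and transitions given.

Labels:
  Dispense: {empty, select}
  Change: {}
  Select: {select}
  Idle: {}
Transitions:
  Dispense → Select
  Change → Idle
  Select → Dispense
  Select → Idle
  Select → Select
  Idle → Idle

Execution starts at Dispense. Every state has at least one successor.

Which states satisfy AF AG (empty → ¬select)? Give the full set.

{Change, Idle}

States satisfying AG (empty → ¬select): {Change, Idle}.
States satisfying AF AG (empty → ¬select): {Change, Idle}.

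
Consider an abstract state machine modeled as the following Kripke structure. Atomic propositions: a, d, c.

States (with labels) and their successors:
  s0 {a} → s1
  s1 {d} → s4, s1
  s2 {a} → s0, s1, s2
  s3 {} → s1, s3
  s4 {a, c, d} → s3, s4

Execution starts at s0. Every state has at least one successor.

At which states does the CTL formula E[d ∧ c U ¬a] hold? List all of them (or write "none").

{s1, s3, s4}

States satisfying d ∧ c: {s4}.
States satisfying ¬a: {s1, s3}.
States satisfying E[d ∧ c U ¬a]: {s1, s3, s4}.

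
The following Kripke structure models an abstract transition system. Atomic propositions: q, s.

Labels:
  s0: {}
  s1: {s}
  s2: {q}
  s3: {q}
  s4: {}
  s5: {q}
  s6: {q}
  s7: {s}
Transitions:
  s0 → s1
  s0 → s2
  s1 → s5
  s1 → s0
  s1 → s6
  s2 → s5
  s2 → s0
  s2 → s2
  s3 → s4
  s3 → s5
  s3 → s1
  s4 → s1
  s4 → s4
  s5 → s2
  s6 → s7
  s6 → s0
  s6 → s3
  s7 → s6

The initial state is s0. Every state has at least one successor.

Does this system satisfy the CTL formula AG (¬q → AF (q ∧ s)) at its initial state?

No

States satisfying ¬q → AF (q ∧ s): {s2, s3, s5, s6}.
States satisfying AG (¬q → AF (q ∧ s)): ∅.
s0 is reachable from s0 and violates ¬q → AF (q ∧ s), so AG fails at s0.
s0 ∉ Sat(AG (¬q → AF (q ∧ s))).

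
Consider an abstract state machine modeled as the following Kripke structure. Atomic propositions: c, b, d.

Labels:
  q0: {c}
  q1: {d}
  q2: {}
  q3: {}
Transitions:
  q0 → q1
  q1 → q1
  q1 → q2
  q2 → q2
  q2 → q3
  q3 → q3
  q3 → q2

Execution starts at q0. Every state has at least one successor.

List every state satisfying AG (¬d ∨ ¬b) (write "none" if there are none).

States satisfying ¬d ∨ ¬b: {q0, q1, q2, q3}.
States satisfying AG (¬d ∨ ¬b): {q0, q1, q2, q3}.

{q0, q1, q2, q3}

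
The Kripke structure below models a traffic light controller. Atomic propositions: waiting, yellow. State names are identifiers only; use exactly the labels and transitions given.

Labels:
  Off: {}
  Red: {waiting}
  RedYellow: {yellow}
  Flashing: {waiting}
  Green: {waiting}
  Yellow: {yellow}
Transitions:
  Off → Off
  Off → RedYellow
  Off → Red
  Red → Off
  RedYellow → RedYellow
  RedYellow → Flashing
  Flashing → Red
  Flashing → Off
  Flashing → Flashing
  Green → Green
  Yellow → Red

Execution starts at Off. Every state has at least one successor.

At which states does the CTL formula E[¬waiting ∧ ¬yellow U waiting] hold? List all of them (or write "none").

States satisfying ¬waiting ∧ ¬yellow: {Off}.
States satisfying waiting: {Red, Flashing, Green}.
States satisfying E[¬waiting ∧ ¬yellow U waiting]: {Off, Red, Flashing, Green}.

{Off, Red, Flashing, Green}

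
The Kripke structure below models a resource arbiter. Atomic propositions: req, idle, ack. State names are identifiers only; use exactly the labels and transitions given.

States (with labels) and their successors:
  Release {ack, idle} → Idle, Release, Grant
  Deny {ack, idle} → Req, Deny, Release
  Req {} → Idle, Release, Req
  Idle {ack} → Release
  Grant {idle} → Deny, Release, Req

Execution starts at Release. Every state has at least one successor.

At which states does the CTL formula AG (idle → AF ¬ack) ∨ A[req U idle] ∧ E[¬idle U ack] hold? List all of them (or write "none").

{Release, Deny}

States satisfying idle → AF ¬ack: {Req, Idle, Grant}.
States satisfying AG (idle → AF ¬ack): ∅.
States satisfying req: ∅.
States satisfying idle: {Release, Deny, Grant}.
States satisfying A[req U idle]: {Release, Deny, Grant}.
States satisfying ¬idle: {Req, Idle}.
States satisfying ack: {Release, Deny, Idle}.
States satisfying E[¬idle U ack]: {Release, Deny, Req, Idle}.
States satisfying A[req U idle] ∧ E[¬idle U ack]: {Release, Deny}.
States satisfying AG (idle → AF ¬ack) ∨ A[req U idle] ∧ E[¬idle U ack]: {Release, Deny}.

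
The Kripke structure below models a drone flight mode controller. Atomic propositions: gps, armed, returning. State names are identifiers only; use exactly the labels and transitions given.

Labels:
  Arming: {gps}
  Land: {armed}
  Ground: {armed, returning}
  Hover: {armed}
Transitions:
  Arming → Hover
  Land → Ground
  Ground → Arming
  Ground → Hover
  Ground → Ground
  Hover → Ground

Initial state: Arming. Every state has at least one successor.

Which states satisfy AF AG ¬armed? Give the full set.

none

States satisfying AG ¬armed: ∅.
States satisfying AF AG ¬armed: ∅.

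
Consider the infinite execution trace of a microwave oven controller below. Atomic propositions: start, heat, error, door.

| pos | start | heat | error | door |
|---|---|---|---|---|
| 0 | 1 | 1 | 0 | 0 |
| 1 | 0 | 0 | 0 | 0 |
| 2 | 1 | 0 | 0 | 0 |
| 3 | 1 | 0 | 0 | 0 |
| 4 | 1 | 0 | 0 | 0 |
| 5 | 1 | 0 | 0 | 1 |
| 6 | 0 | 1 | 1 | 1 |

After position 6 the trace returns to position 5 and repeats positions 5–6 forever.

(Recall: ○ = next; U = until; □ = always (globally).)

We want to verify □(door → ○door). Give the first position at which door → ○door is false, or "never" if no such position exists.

never

door → ○door holds at every position 0..6, and those are all the positions the trace ever visits, so the invariant □(door → ○door) is never violated.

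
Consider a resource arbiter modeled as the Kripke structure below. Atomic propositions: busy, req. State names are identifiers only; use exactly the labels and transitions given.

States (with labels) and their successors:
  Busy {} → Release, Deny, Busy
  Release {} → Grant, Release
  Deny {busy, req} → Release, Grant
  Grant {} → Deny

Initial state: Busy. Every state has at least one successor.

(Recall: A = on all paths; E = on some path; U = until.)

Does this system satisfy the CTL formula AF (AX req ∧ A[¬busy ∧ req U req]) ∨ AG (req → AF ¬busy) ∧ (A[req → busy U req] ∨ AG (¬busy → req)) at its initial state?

Does not hold

States satisfying AX req ∧ A[¬busy ∧ req U req]: ∅.
States satisfying AF (AX req ∧ A[¬busy ∧ req U req]): ∅.
States satisfying req → AF ¬busy: {Busy, Release, Deny, Grant}.
States satisfying AG (req → AF ¬busy): {Busy, Release, Deny, Grant}.
States satisfying req → busy: {Busy, Release, Deny, Grant}.
States satisfying req: {Deny}.
States satisfying A[req → busy U req]: {Deny, Grant}.
States satisfying ¬busy → req: {Deny}.
States satisfying AG (¬busy → req): ∅.
States satisfying A[req → busy U req] ∨ AG (¬busy → req): {Deny, Grant}.
States satisfying AF (AX req ∧ A[¬busy ∧ req U req]) ∨ AG (req → AF ¬busy) ∧ (A[req → busy U req] ∨ AG (¬busy → req)): {Deny, Grant}.
Busy ∉ Sat(AF (AX req ∧ A[¬busy ∧ req U req]) ∨ AG (req → AF ¬busy) ∧ (A[req → busy U req] ∨ AG (¬busy → req))).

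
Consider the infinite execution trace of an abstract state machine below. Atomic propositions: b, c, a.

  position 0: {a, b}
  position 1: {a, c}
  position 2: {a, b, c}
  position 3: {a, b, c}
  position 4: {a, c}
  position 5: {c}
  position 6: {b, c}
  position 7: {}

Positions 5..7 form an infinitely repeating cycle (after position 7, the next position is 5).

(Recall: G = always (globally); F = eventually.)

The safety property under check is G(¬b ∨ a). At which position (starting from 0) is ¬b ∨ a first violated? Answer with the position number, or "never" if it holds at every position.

Check ¬b ∨ a at each position in order: 0 ✓, 1 ✓, 2 ✓, 3 ✓, 4 ✓, 5 ✓.
At position 6 the labels are {b, c}, so ¬b ∨ a is false there. This is the first violation.

6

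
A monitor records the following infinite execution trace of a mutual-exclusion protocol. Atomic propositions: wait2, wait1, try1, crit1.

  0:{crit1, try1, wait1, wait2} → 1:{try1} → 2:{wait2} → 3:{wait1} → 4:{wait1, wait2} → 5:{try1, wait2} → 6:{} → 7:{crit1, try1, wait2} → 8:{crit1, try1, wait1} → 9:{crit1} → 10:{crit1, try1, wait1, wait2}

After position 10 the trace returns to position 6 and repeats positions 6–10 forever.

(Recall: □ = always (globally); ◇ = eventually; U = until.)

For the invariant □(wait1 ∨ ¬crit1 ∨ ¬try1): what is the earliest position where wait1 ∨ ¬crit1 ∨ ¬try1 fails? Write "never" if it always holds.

7

Check wait1 ∨ ¬crit1 ∨ ¬try1 at each position in order: 0 ✓, 1 ✓, 2 ✓, 3 ✓, 4 ✓, 5 ✓, 6 ✓.
At position 7 the labels are {crit1, try1, wait2}, so wait1 ∨ ¬crit1 ∨ ¬try1 is false there. This is the first violation.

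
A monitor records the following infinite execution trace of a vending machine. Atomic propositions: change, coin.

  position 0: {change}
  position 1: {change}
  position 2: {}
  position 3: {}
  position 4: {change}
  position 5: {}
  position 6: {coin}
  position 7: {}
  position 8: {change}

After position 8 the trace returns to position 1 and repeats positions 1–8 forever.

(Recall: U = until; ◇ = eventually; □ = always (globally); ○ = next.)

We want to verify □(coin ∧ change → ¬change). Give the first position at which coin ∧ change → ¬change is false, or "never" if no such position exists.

never

coin ∧ change → ¬change holds at every position 0..8, and those are all the positions the trace ever visits, so the invariant □(coin ∧ change → ¬change) is never violated.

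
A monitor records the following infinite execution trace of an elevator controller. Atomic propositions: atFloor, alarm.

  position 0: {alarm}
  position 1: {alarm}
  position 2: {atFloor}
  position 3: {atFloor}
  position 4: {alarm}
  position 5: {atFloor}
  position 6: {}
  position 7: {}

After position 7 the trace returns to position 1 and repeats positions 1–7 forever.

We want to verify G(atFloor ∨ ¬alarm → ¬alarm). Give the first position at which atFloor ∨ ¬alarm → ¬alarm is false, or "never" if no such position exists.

atFloor ∨ ¬alarm → ¬alarm holds at every position 0..7, and those are all the positions the trace ever visits, so the invariant G(atFloor ∨ ¬alarm → ¬alarm) is never violated.

never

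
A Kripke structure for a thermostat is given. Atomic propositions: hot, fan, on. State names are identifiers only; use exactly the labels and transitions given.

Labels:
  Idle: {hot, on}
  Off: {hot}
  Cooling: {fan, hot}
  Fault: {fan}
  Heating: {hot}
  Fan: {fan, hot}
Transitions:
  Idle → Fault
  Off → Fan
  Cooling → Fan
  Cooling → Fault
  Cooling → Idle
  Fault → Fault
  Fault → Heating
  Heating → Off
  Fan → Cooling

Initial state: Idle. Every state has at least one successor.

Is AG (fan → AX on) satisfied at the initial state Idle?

Does not hold

States satisfying fan → AX on: {Idle, Off, Heating}.
States satisfying AG (fan → AX on): ∅.
Cooling is reachable from Idle and violates fan → AX on, so AG fails at Idle.
Idle ∉ Sat(AG (fan → AX on)).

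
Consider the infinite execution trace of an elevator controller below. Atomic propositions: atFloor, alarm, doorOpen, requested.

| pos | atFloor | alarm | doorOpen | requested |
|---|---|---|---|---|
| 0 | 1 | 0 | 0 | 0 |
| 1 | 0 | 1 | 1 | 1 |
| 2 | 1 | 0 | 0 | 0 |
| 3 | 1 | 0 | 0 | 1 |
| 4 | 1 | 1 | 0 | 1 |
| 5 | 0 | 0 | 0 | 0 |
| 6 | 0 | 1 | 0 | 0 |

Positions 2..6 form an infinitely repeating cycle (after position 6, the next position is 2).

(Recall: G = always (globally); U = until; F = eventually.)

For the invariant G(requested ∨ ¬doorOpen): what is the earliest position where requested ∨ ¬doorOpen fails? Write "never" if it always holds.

requested ∨ ¬doorOpen holds at every position 0..6, and those are all the positions the trace ever visits, so the invariant G(requested ∨ ¬doorOpen) is never violated.

never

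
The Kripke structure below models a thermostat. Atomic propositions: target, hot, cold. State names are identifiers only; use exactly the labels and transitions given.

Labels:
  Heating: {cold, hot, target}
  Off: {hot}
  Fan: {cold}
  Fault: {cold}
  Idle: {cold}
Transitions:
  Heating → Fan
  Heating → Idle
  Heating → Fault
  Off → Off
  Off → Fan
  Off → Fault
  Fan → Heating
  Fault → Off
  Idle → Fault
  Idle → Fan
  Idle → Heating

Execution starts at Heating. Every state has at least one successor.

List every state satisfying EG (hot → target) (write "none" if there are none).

States satisfying hot → target: {Heating, Fan, Fault, Idle}.
States satisfying EG (hot → target): {Heating, Fan, Idle}.

{Heating, Fan, Idle}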